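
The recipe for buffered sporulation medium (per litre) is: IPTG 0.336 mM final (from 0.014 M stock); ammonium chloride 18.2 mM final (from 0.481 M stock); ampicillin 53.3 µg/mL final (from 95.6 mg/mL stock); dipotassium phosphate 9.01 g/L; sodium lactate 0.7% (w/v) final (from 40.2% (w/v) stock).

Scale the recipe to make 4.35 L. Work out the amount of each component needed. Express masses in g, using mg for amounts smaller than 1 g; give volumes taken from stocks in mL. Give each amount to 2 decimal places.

Scale factor relative to 1 L: 4.35.
IPTG: C1V1 = C2V2 → 0.336 mM × 4350 mL ÷ 14 mM = 104.40 mL
ammonium chloride: V = C2·V2/C1 = 18.2 mM × 4350 mL ÷ 481 mM = 164.59 mL
ampicillin: dilute stock: 53.3 µg/mL × 4350 mL ÷ 95600 µg/mL = 2.43 mL
dipotassium phosphate: 9.01 g/L × 4.35 L = 39.19 g
sodium lactate: C1V1 = C2V2 → 0.7% ÷ 40.2% × 4350 mL = 75.75 mL

IPTG 104.40 mL; ammonium chloride 164.59 mL; ampicillin 2.43 mL; dipotassium phosphate 39.19 g; sodium lactate 75.75 mL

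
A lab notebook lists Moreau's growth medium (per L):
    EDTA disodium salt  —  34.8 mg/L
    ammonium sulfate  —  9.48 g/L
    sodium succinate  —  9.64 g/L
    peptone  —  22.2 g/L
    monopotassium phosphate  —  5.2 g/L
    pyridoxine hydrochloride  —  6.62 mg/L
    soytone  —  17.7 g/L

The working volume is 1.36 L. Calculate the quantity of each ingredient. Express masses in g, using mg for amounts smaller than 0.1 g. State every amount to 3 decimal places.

Working volume: 1.36 L.
EDTA disodium salt: 34.8 mg/L × 1.36 L = 47.328 mg
ammonium sulfate: 9.48 g/L × 1.36 L = 12.893 g
sodium succinate: 9.64 g/L × 1.36 L = 13.110 g
peptone: 22.2 g/L × 1.36 L = 30.192 g
monopotassium phosphate: 5.2 g/L × 1.36 L = 7.072 g
pyridoxine hydrochloride: 6.62 mg/L × 1.36 L = 9.003 mg
soytone: 17.7 g/L × 1.36 L = 24.072 g

EDTA disodium salt 47.328 mg; ammonium sulfate 12.893 g; sodium succinate 13.110 g; peptone 30.192 g; monopotassium phosphate 7.072 g; pyridoxine hydrochloride 9.003 mg; soytone 24.072 g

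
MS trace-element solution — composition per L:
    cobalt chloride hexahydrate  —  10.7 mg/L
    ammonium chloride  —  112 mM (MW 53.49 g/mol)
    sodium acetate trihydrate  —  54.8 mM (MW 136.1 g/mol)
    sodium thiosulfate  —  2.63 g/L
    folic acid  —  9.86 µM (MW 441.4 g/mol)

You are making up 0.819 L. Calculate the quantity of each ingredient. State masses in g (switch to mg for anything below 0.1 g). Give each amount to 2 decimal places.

Working volume: 0.819 L.
cobalt chloride hexahydrate: 10.7 mg/L × 0.819 L = 8.76 mg
ammonium chloride: 112 mmol/L × 53.49 g/mol × 0.819 L ÷ 1000 = 4.91 g
sodium acetate trihydrate: 54.8 mmol/L × 136.1 g/mol × 0.819 L ÷ 1000 = 6.11 g
sodium thiosulfate: 2.63 g/L × 0.819 L = 2.15 g
folic acid: 9.86 µmol/L × 441.4 g/mol × 0.819 L ÷ 1000 = 3.56 mg

cobalt chloride hexahydrate 8.76 mg; ammonium chloride 4.91 g; sodium acetate trihydrate 6.11 g; sodium thiosulfate 2.15 g; folic acid 3.56 mg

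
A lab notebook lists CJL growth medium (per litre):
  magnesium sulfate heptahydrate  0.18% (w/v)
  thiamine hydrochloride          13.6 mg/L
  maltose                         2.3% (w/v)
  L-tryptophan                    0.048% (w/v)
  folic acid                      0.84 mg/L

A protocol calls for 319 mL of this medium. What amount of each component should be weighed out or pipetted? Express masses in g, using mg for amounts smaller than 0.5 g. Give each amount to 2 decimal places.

magnesium sulfate heptahydrate 0.57 g; thiamine hydrochloride 4.34 mg; maltose 7.34 g; L-tryptophan 153.12 mg; folic acid 0.27 mg

Target volume = 319 mL = 0.319 L.
magnesium sulfate heptahydrate: 0.18% w/v = 1.8 g/L → 1.8 × 0.319 L = 0.57 g
thiamine hydrochloride: 13.6 mg/L × 0.319 L = 4.34 mg
maltose: 2.3 g per 100 mL × 319 mL ÷ 100 = 7.34 g
L-tryptophan: 0.048 g per 100 mL × 319 mL ÷ 100 = 0.15312 g = 153.12 mg
folic acid: 0.84 mg/L × 0.319 L = 0.27 mg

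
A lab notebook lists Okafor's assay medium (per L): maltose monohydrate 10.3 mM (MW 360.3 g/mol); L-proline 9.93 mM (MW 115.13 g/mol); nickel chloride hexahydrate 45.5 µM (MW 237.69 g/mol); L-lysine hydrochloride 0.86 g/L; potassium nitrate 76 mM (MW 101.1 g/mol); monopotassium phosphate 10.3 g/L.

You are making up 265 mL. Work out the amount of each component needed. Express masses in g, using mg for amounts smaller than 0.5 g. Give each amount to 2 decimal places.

maltose monohydrate 0.98 g; L-proline 302.96 mg; nickel chloride hexahydrate 2.87 mg; L-lysine hydrochloride 227.90 mg; potassium nitrate 2.04 g; monopotassium phosphate 2.73 g

Scale factor relative to 1 L: 0.265.
maltose monohydrate: 10.3 mmol/L × 360.3 g/mol × 0.265 L ÷ 1000 = 0.98 g
L-proline: 9.93 mmol/L × 115.13 mg/mmol × 0.265 L = 302.96 mg
nickel chloride hexahydrate: 45.5 µmol/L × 237.69 g/mol × 0.265 L ÷ 1000 = 2.87 mg
L-lysine hydrochloride: 0.86 g/L × 0.265 L = 0.2279 g = 227.90 mg
potassium nitrate: 76 mmol/L × 101.1 g/mol × 0.265 L ÷ 1000 = 2.04 g
monopotassium phosphate: 10.3 g/L × 0.265 L = 2.73 g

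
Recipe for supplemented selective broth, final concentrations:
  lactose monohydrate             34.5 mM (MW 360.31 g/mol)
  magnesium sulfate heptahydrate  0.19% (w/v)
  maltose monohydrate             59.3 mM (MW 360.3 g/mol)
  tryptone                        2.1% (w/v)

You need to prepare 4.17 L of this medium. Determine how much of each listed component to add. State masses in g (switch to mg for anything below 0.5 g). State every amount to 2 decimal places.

lactose monohydrate 51.84 g; magnesium sulfate heptahydrate 7.92 g; maltose monohydrate 89.10 g; tryptone 87.57 g

Scale factor relative to 1 L: 4.17.
lactose monohydrate: 34.5 mmol/L × 360.31 g/mol × 4.17 L ÷ 1000 = 51.84 g
magnesium sulfate heptahydrate: 0.19 g per 100 mL × 4170 mL ÷ 100 = 7.92 g
maltose monohydrate: 59.3 mmol/L × 360.3 g/mol × 4.17 L ÷ 1000 = 89.10 g
tryptone: 2.1% w/v = 21 g/L → 21 × 4.17 L = 87.57 g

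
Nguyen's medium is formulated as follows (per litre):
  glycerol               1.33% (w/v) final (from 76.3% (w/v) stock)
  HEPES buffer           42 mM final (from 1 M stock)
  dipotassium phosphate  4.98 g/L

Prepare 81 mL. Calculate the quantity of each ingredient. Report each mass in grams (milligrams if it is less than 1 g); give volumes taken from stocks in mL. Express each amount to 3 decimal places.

glycerol 1.412 mL; HEPES buffer 3.402 mL; dipotassium phosphate 403.380 mg

Scale factor relative to 1 L: 0.081.
glycerol: C1V1 = C2V2 → 1.33% ÷ 76.3% × 81 mL = 1.412 mL
HEPES buffer: C1V1 = C2V2 → 42 mM × 81 mL ÷ 1000 mM = 3.402 mL
dipotassium phosphate: 4.98 g/L × 0.081 L = 0.40338 g = 403.380 mg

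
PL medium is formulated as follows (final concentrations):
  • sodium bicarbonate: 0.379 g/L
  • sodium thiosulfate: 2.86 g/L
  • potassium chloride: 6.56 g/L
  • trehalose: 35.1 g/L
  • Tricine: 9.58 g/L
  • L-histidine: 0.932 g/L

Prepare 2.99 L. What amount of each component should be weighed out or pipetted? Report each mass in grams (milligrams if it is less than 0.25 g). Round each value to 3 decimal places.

Working volume: 2.99 L.
sodium bicarbonate: 0.379 g/L × 2.99 L = 1.133 g
sodium thiosulfate: 2.86 g/L × 2.99 L = 8.551 g
potassium chloride: 6.56 g/L × 2.99 L = 19.614 g
trehalose: 35.1 g/L × 2.99 L = 104.949 g
Tricine: 9.58 g/L × 2.99 L = 28.644 g
L-histidine: 0.932 g/L × 2.99 L = 2.787 g

sodium bicarbonate 1.133 g; sodium thiosulfate 8.551 g; potassium chloride 19.614 g; trehalose 104.949 g; Tricine 28.644 g; L-histidine 2.787 g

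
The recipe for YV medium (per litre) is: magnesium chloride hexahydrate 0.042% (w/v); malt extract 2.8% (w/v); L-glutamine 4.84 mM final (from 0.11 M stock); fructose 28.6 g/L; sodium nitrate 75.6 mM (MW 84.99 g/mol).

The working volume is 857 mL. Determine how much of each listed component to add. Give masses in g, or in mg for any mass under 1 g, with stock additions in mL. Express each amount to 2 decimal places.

magnesium chloride hexahydrate 359.94 mg; malt extract 24.00 g; L-glutamine 37.71 mL; fructose 24.51 g; sodium nitrate 5.51 g

Scale factor relative to 1 L: 0.857.
magnesium chloride hexahydrate: 0.042% w/v = 0.42 g/L → 0.42 × 0.857 L = 0.35994 g = 359.94 mg
malt extract: 2.8 g per 100 mL × 857 mL ÷ 100 = 24.00 g
L-glutamine: C1V1 = C2V2 → 4.84 mM × 857 mL ÷ 110 mM = 37.71 mL
fructose: 28.6 g/L × 0.857 L = 24.51 g
sodium nitrate: 75.6 mmol/L × 84.99 g/mol × 0.857 L ÷ 1000 = 5.51 g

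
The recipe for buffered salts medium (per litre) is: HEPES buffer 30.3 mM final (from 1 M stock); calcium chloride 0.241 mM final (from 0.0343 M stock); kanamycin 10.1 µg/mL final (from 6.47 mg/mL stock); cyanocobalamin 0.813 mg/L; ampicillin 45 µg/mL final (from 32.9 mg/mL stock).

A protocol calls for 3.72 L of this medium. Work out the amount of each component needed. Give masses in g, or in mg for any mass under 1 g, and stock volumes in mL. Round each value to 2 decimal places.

HEPES buffer 112.72 mL; calcium chloride 26.14 mL; kanamycin 5.81 mL; cyanocobalamin 3.02 mg; ampicillin 5.09 mL

Scale factor relative to 1 L: 3.72.
HEPES buffer: C1V1 = C2V2 → 30.3 mM × 3720 mL ÷ 1000 mM = 112.72 mL
calcium chloride: dilute stock: 0.241 mM × 3720 mL ÷ 34.3 mM = 26.14 mL
kanamycin: dilute stock: 10.1 µg/mL × 3720 mL ÷ 6470 µg/mL = 5.81 mL
cyanocobalamin: 0.813 mg/L × 3.72 L = 3.02 mg
ampicillin: dilute stock: 45 µg/mL × 3720 mL ÷ 32900 µg/mL = 5.09 mL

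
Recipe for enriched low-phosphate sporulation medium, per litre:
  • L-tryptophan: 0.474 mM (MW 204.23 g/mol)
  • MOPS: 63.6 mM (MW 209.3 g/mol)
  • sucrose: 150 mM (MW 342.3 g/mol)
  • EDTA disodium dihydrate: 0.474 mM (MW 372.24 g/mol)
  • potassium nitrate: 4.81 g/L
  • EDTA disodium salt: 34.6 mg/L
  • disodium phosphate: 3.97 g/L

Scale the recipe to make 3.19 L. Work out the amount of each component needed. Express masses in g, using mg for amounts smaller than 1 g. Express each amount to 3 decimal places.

Working volume: 3.19 L.
L-tryptophan: 0.474 mmol/L × 204.23 mg/mmol × 3.19 L = 308.808 mg
MOPS: 63.6 mmol/L × 209.3 g/mol × 3.19 L ÷ 1000 = 42.464 g
sucrose: 150 mmol/L × 342.3 g/mol × 3.19 L ÷ 1000 = 163.791 g
EDTA disodium dihydrate: 0.474 mmol/L × 372.24 mg/mmol × 3.19 L = 562.849 mg
potassium nitrate: 4.81 g/L × 3.19 L = 15.344 g
EDTA disodium salt: 34.6 mg/L × 3.19 L = 110.374 mg
disodium phosphate: 3.97 g/L × 3.19 L = 12.664 g

L-tryptophan 308.808 mg; MOPS 42.464 g; sucrose 163.791 g; EDTA disodium dihydrate 562.849 mg; potassium nitrate 15.344 g; EDTA disodium salt 110.374 mg; disodium phosphate 12.664 g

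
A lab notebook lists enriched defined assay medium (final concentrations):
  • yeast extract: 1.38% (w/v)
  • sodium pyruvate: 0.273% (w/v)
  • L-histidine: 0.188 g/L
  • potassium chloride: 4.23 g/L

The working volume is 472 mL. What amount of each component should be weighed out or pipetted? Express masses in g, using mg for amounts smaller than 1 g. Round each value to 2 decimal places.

yeast extract 6.51 g; sodium pyruvate 1.29 g; L-histidine 88.74 mg; potassium chloride 2.00 g

Working volume: 472 mL = 0.472 L.
yeast extract: 1.38% w/v = 13.8 g/L → 13.8 × 0.472 L = 6.51 g
sodium pyruvate: 0.273% w/v = 2.73 g/L → 2.73 × 0.472 L = 1.29 g
L-histidine: 0.188 g/L × 0.472 L = 0.088736 g = 88.74 mg
potassium chloride: 4.23 g/L × 0.472 L = 2.00 g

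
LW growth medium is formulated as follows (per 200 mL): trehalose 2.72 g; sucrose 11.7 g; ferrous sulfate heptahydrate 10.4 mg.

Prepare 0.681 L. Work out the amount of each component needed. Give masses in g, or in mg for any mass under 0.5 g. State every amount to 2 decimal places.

Scale factor = 681 mL / 200 mL = 3.405.
trehalose: 2.72 g × (681 mL / 200 mL) = 9.26 g
sucrose: 11.7 g × (681 mL / 200 mL) = 39.84 g
ferrous sulfate heptahydrate: 10.4 mg × (681 mL / 200 mL) = 35.41 mg

trehalose 9.26 g; sucrose 39.84 g; ferrous sulfate heptahydrate 35.41 mg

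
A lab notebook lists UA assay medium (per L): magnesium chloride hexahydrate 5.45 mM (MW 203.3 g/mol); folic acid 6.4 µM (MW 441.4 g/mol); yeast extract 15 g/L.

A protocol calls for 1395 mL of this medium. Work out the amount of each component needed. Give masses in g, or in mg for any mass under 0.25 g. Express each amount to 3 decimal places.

magnesium chloride hexahydrate 1.546 g; folic acid 3.941 mg; yeast extract 20.925 g

Scale factor relative to 1 L: 1.395.
magnesium chloride hexahydrate: 5.45 mmol/L × 203.3 g/mol × 1.395 L ÷ 1000 = 1.546 g
folic acid: 6.4 µmol/L × 441.4 g/mol × 1.395 L ÷ 1000 = 3.941 mg
yeast extract: 15 g/L × 1.395 L = 20.925 g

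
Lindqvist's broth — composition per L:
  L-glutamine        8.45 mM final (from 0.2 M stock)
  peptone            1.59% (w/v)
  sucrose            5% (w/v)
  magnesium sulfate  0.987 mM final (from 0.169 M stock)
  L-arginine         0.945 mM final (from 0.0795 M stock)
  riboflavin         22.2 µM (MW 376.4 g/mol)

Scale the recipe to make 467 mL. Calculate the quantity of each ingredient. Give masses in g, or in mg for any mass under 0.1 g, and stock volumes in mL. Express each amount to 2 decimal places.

Working volume: 467 mL = 0.467 L.
L-glutamine: V = C2·V2/C1 = 8.45 mM × 467 mL ÷ 200 mM = 19.73 mL
peptone: 1.59 g per 100 mL × 467 mL ÷ 100 = 7.43 g
sucrose: 5% w/v = 50 g/L → 50 × 0.467 L = 23.35 g
magnesium sulfate: dilute stock: 0.987 mM × 467 mL ÷ 169 mM = 2.73 mL
L-arginine: V = C2·V2/C1 = 0.945 mM × 467 mL ÷ 79.5 mM = 5.55 mL
riboflavin: 22.2 µmol/L × 376.4 g/mol × 0.467 L ÷ 1000 = 3.90 mg

L-glutamine 19.73 mL; peptone 7.43 g; sucrose 23.35 g; magnesium sulfate 2.73 mL; L-arginine 5.55 mL; riboflavin 3.90 mg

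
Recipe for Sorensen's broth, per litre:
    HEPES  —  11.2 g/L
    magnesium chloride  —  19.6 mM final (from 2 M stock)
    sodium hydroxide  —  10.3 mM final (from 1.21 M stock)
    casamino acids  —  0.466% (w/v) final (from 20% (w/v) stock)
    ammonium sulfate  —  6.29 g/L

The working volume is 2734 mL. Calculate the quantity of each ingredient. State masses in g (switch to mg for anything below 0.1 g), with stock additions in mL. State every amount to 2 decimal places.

Working volume: 2734 mL = 2.734 L.
HEPES: 11.2 g/L × 2.734 L = 30.62 g
magnesium chloride: V = C2·V2/C1 = 19.6 mM × 2734 mL ÷ 2000 mM = 26.79 mL
sodium hydroxide: dilute stock: 10.3 mM × 2734 mL ÷ 1210 mM = 23.27 mL
casamino acids: dilute stock: 0.466% ÷ 20% × 2734 mL = 63.70 mL
ammonium sulfate: 6.29 g/L × 2.734 L = 17.20 g

HEPES 30.62 g; magnesium chloride 26.79 mL; sodium hydroxide 23.27 mL; casamino acids 63.70 mL; ammonium sulfate 17.20 g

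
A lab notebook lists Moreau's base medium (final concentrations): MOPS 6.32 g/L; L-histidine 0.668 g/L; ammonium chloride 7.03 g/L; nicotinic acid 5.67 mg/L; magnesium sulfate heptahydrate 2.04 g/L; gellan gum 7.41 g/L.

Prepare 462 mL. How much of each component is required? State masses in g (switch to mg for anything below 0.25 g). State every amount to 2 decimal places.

MOPS 2.92 g; L-histidine 0.31 g; ammonium chloride 3.25 g; nicotinic acid 2.62 mg; magnesium sulfate heptahydrate 0.94 g; gellan gum 3.42 g

Working volume: 462 mL = 0.462 L.
MOPS: 6.32 g/L × 0.462 L = 2.92 g
L-histidine: 0.668 g/L × 0.462 L = 0.31 g
ammonium chloride: 7.03 g/L × 0.462 L = 3.25 g
nicotinic acid: 5.67 mg/L × 0.462 L = 2.62 mg
magnesium sulfate heptahydrate: 2.04 g/L × 0.462 L = 0.94 g
gellan gum: 7.41 g/L × 0.462 L = 3.42 g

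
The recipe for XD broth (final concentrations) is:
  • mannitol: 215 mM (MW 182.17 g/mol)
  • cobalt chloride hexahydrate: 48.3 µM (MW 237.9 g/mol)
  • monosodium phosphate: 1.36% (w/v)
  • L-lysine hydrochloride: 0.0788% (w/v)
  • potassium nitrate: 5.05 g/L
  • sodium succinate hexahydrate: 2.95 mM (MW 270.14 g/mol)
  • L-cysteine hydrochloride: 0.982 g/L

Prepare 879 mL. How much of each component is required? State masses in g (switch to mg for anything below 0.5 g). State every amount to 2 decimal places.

Scale factor relative to 1 L: 0.879.
mannitol: 215 mmol/L × 182.17 g/mol × 0.879 L ÷ 1000 = 34.43 g
cobalt chloride hexahydrate: 48.3 µmol/L × 237.9 g/mol × 0.879 L ÷ 1000 = 10.10 mg
monosodium phosphate: 1.36 g per 100 mL × 879 mL ÷ 100 = 11.95 g
L-lysine hydrochloride: 0.0788% w/v = 0.788 g/L → 0.788 × 0.879 L = 0.69 g
potassium nitrate: 5.05 g/L × 0.879 L = 4.44 g
sodium succinate hexahydrate: 2.95 mmol/L × 270.14 g/mol × 0.879 L ÷ 1000 = 0.70 g
L-cysteine hydrochloride: 0.982 g/L × 0.879 L = 0.86 g

mannitol 34.43 g; cobalt chloride hexahydrate 10.10 mg; monosodium phosphate 11.95 g; L-lysine hydrochloride 0.69 g; potassium nitrate 4.44 g; sodium succinate hexahydrate 0.70 g; L-cysteine hydrochloride 0.86 g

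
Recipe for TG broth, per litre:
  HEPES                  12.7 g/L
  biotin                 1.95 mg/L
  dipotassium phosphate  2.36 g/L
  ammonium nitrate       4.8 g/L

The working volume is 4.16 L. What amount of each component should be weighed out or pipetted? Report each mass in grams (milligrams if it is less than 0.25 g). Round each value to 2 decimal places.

HEPES 52.83 g; biotin 8.11 mg; dipotassium phosphate 9.82 g; ammonium nitrate 19.97 g

Working volume: 4.16 L.
HEPES: 12.7 g/L × 4.16 L = 52.83 g
biotin: 1.95 mg/L × 4.16 L = 8.11 mg
dipotassium phosphate: 2.36 g/L × 4.16 L = 9.82 g
ammonium nitrate: 4.8 g/L × 4.16 L = 19.97 g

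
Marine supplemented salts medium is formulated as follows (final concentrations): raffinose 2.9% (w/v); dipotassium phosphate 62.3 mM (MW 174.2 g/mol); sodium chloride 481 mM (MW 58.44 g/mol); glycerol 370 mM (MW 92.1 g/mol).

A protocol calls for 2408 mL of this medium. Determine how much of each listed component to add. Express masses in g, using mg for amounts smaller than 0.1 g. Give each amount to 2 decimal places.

raffinose 69.83 g; dipotassium phosphate 26.13 g; sodium chloride 67.69 g; glycerol 82.06 g

Scale factor relative to 1 L: 2.408.
raffinose: 2.9 g per 100 mL × 2408 mL ÷ 100 = 69.83 g
dipotassium phosphate: 62.3 mmol/L × 174.2 g/mol × 2.408 L ÷ 1000 = 26.13 g
sodium chloride: 481 mmol/L × 58.44 g/mol × 2.408 L ÷ 1000 = 67.69 g
glycerol: 370 mmol/L × 92.1 g/mol × 2.408 L ÷ 1000 = 82.06 g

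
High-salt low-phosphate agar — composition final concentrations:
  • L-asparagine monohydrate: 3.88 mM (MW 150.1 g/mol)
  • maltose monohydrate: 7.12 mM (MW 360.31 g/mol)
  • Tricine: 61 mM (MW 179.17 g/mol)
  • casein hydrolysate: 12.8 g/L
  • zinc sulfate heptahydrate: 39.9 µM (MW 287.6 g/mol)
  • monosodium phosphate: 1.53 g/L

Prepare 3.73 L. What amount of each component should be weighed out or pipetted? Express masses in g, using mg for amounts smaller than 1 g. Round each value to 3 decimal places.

L-asparagine monohydrate 2.172 g; maltose monohydrate 9.569 g; Tricine 40.767 g; casein hydrolysate 47.744 g; zinc sulfate heptahydrate 42.803 mg; monosodium phosphate 5.707 g

Working volume: 3.73 L.
L-asparagine monohydrate: 3.88 mmol/L × 150.1 g/mol × 3.73 L ÷ 1000 = 2.172 g
maltose monohydrate: 7.12 mmol/L × 360.31 g/mol × 3.73 L ÷ 1000 = 9.569 g
Tricine: 61 mmol/L × 179.17 g/mol × 3.73 L ÷ 1000 = 40.767 g
casein hydrolysate: 12.8 g/L × 3.73 L = 47.744 g
zinc sulfate heptahydrate: 39.9 µmol/L × 287.6 g/mol × 3.73 L ÷ 1000 = 42.803 mg
monosodium phosphate: 1.53 g/L × 3.73 L = 5.707 g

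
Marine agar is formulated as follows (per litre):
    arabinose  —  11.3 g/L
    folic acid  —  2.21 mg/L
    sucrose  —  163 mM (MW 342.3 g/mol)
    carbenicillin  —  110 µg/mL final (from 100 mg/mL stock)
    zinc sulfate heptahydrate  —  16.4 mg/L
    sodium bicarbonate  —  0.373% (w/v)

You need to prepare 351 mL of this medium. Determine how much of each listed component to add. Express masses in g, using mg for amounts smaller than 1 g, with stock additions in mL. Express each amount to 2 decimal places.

Target volume = 351 mL = 0.351 L.
arabinose: 11.3 g/L × 0.351 L = 3.97 g
folic acid: 2.21 mg/L × 0.351 L = 0.78 mg
sucrose: 163 mmol/L × 342.3 g/mol × 0.351 L ÷ 1000 = 19.58 g
carbenicillin: dilute stock: 110 µg/mL × 351 mL ÷ 100000 µg/mL = 0.39 mL
zinc sulfate heptahydrate: 16.4 mg/L × 0.351 L = 5.76 mg
sodium bicarbonate: 0.373% w/v = 3.73 g/L → 3.73 × 0.351 L = 1.31 g

arabinose 3.97 g; folic acid 0.78 mg; sucrose 19.58 g; carbenicillin 0.39 mL; zinc sulfate heptahydrate 5.76 mg; sodium bicarbonate 1.31 g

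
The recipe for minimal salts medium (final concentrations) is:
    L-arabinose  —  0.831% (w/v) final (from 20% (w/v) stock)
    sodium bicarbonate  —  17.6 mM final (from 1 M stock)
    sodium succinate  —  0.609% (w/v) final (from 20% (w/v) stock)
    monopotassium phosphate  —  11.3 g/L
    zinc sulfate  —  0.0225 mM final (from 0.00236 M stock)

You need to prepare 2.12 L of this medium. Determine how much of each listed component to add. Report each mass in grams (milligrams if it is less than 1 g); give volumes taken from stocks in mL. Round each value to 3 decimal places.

L-arabinose 88.086 mL; sodium bicarbonate 37.312 mL; sodium succinate 64.554 mL; monopotassium phosphate 23.956 g; zinc sulfate 20.212 mL

Scale factor relative to 1 L: 2.12.
L-arabinose: V = C2·V2/C1 = 0.831% ÷ 20% × 2120 mL = 88.086 mL
sodium bicarbonate: C1V1 = C2V2 → 17.6 mM × 2120 mL ÷ 1000 mM = 37.312 mL
sodium succinate: dilute stock: 0.609% ÷ 20% × 2120 mL = 64.554 mL
monopotassium phosphate: 11.3 g/L × 2.12 L = 23.956 g
zinc sulfate: V = C2·V2/C1 = 0.0225 mM × 2120 mL ÷ 2.36 mM = 20.212 mL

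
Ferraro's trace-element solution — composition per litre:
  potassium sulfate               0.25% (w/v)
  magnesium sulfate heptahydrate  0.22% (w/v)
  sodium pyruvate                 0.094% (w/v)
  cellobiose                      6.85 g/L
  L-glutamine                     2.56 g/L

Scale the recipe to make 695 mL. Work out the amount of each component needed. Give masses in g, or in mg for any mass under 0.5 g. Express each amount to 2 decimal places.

Scale factor relative to 1 L: 0.695.
potassium sulfate: 0.25 g per 100 mL × 695 mL ÷ 100 = 1.74 g
magnesium sulfate heptahydrate: 0.22 g per 100 mL × 695 mL ÷ 100 = 1.53 g
sodium pyruvate: 0.094 g per 100 mL × 695 mL ÷ 100 = 0.65 g
cellobiose: 6.85 g/L × 0.695 L = 4.76 g
L-glutamine: 2.56 g/L × 0.695 L = 1.78 g

potassium sulfate 1.74 g; magnesium sulfate heptahydrate 1.53 g; sodium pyruvate 0.65 g; cellobiose 4.76 g; L-glutamine 1.78 g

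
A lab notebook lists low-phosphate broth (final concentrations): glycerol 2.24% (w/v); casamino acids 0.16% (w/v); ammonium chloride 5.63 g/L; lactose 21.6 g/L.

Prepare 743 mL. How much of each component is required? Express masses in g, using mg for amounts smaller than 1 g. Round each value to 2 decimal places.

Working volume: 743 mL = 0.743 L.
glycerol: 2.24 g per 100 mL × 743 mL ÷ 100 = 16.64 g
casamino acids: 0.16% w/v = 1.6 g/L → 1.6 × 0.743 L = 1.19 g
ammonium chloride: 5.63 g/L × 0.743 L = 4.18 g
lactose: 21.6 g/L × 0.743 L = 16.05 g

glycerol 16.64 g; casamino acids 1.19 g; ammonium chloride 4.18 g; lactose 16.05 g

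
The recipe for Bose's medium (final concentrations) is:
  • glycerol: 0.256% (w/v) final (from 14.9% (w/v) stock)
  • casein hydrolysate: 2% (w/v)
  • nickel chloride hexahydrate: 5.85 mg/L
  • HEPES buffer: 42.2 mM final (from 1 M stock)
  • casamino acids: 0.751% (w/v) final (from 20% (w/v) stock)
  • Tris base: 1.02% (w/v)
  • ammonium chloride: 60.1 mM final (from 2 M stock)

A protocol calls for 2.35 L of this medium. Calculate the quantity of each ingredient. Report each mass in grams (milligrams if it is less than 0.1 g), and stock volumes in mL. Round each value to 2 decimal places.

glycerol 40.38 mL; casein hydrolysate 47.00 g; nickel chloride hexahydrate 13.75 mg; HEPES buffer 99.17 mL; casamino acids 88.24 mL; Tris base 23.97 g; ammonium chloride 70.62 mL

Scale factor relative to 1 L: 2.35.
glycerol: C1V1 = C2V2 → 0.256% ÷ 14.9% × 2350 mL = 40.38 mL
casein hydrolysate: 2% w/v = 20 g/L → 20 × 2.35 L = 47.00 g
nickel chloride hexahydrate: 5.85 mg/L × 2.35 L = 13.75 mg
HEPES buffer: dilute stock: 42.2 mM × 2350 mL ÷ 1000 mM = 99.17 mL
casamino acids: V = C2·V2/C1 = 0.751% ÷ 20% × 2350 mL = 88.24 mL
Tris base: 1.02 g per 100 mL × 2350 mL ÷ 100 = 23.97 g
ammonium chloride: V = C2·V2/C1 = 60.1 mM × 2350 mL ÷ 2000 mM = 70.62 mL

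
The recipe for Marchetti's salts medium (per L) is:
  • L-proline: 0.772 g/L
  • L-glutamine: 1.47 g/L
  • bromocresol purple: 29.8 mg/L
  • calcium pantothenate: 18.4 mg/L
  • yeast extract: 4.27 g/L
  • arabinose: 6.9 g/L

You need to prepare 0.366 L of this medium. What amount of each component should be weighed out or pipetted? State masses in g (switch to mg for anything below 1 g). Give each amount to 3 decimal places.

L-proline 282.552 mg; L-glutamine 538.020 mg; bromocresol purple 10.907 mg; calcium pantothenate 6.734 mg; yeast extract 1.563 g; arabinose 2.525 g

Working volume: 0.366 L.
L-proline: 0.772 g/L × 0.366 L = 0.282552 g = 282.552 mg
L-glutamine: 1.47 g/L × 0.366 L = 0.53802 g = 538.020 mg
bromocresol purple: 29.8 mg/L × 0.366 L = 10.907 mg
calcium pantothenate: 18.4 mg/L × 0.366 L = 6.734 mg
yeast extract: 4.27 g/L × 0.366 L = 1.563 g
arabinose: 6.9 g/L × 0.366 L = 2.525 g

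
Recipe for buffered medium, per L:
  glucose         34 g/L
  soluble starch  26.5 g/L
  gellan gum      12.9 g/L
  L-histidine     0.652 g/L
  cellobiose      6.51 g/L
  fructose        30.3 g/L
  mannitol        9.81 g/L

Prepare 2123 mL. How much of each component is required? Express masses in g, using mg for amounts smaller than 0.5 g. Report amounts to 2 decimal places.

glucose 72.18 g; soluble starch 56.26 g; gellan gum 27.39 g; L-histidine 1.38 g; cellobiose 13.82 g; fructose 64.33 g; mannitol 20.83 g

Working volume: 2123 mL = 2.123 L.
glucose: 34 g/L × 2.123 L = 72.18 g
soluble starch: 26.5 g/L × 2.123 L = 56.26 g
gellan gum: 12.9 g/L × 2.123 L = 27.39 g
L-histidine: 0.652 g/L × 2.123 L = 1.38 g
cellobiose: 6.51 g/L × 2.123 L = 13.82 g
fructose: 30.3 g/L × 2.123 L = 64.33 g
mannitol: 9.81 g/L × 2.123 L = 20.83 g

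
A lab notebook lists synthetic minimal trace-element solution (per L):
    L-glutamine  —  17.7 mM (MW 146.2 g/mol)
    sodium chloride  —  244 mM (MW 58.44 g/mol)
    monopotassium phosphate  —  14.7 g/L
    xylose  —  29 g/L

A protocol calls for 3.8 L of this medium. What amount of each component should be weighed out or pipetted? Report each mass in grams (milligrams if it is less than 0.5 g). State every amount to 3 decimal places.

Scale factor relative to 1 L: 3.8.
L-glutamine: 17.7 mmol/L × 146.2 g/mol × 3.8 L ÷ 1000 = 9.833 g
sodium chloride: 244 mmol/L × 58.44 g/mol × 3.8 L ÷ 1000 = 54.186 g
monopotassium phosphate: 14.7 g/L × 3.8 L = 55.860 g
xylose: 29 g/L × 3.8 L = 110.200 g

L-glutamine 9.833 g; sodium chloride 54.186 g; monopotassium phosphate 55.860 g; xylose 110.200 g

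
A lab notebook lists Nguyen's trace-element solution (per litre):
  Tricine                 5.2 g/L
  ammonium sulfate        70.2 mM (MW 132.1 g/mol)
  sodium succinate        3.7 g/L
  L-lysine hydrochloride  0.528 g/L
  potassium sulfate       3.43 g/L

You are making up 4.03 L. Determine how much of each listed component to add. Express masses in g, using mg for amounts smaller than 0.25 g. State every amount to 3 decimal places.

Working volume: 4.03 L.
Tricine: 5.2 g/L × 4.03 L = 20.956 g
ammonium sulfate: 70.2 mmol/L × 132.1 g/mol × 4.03 L ÷ 1000 = 37.372 g
sodium succinate: 3.7 g/L × 4.03 L = 14.911 g
L-lysine hydrochloride: 0.528 g/L × 4.03 L = 2.128 g
potassium sulfate: 3.43 g/L × 4.03 L = 13.823 g

Tricine 20.956 g; ammonium sulfate 37.372 g; sodium succinate 14.911 g; L-lysine hydrochloride 2.128 g; potassium sulfate 13.823 g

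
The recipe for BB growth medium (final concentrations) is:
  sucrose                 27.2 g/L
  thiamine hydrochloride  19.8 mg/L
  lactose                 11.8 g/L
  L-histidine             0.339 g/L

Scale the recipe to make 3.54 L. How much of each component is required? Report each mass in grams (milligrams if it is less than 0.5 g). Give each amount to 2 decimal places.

Scale factor relative to 1 L: 3.54.
sucrose: 27.2 g/L × 3.54 L = 96.29 g
thiamine hydrochloride: 19.8 mg/L × 3.54 L = 70.09 mg
lactose: 11.8 g/L × 3.54 L = 41.77 g
L-histidine: 0.339 g/L × 3.54 L = 1.20 g

sucrose 96.29 g; thiamine hydrochloride 70.09 mg; lactose 41.77 g; L-histidine 1.20 g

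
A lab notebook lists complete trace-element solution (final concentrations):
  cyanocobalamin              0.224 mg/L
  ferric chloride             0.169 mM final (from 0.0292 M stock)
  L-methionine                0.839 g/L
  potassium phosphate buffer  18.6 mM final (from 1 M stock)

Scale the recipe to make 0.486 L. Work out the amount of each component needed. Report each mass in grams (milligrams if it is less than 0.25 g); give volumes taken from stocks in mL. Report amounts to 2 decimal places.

Scale factor relative to 1 L: 0.486.
cyanocobalamin: 0.224 mg/L × 0.486 L = 0.11 mg
ferric chloride: dilute stock: 0.169 mM × 486 mL ÷ 29.2 mM = 2.81 mL
L-methionine: 0.839 g/L × 0.486 L = 0.41 g
potassium phosphate buffer: V = C2·V2/C1 = 18.6 mM × 486 mL ÷ 1000 mM = 9.04 mL

cyanocobalamin 0.11 mg; ferric chloride 2.81 mL; L-methionine 0.41 g; potassium phosphate buffer 9.04 mL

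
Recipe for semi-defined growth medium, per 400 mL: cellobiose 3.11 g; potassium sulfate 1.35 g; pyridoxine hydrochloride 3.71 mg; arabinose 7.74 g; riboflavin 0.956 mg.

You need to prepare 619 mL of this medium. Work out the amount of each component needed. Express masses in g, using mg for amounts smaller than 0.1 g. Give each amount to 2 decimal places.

Ratio of target to recipe volume: 619 / 400 = 1.5475.
cellobiose: 3.11 g × (619 mL / 400 mL) = 4.81 g
potassium sulfate: 1.35 g × (619 mL / 400 mL) = 2.09 g
pyridoxine hydrochloride: 3.71 mg × (619 mL / 400 mL) = 5.74 mg
arabinose: 7.74 g × (619 mL / 400 mL) = 11.98 g
riboflavin: 0.956 mg × (619 mL / 400 mL) = 1.48 mg

cellobiose 4.81 g; potassium sulfate 2.09 g; pyridoxine hydrochloride 5.74 mg; arabinose 11.98 g; riboflavin 1.48 mg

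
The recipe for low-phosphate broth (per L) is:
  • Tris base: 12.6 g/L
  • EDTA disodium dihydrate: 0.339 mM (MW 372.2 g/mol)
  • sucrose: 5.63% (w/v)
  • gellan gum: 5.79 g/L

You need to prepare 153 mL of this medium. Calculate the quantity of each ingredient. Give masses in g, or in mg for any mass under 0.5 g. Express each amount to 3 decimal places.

Scale factor relative to 1 L: 0.153.
Tris base: 12.6 g/L × 0.153 L = 1.928 g
EDTA disodium dihydrate: 0.339 mmol/L × 372.2 mg/mmol × 0.153 L = 19.305 mg
sucrose: 5.63% w/v = 56.3 g/L → 56.3 × 0.153 L = 8.614 g
gellan gum: 5.79 g/L × 0.153 L = 0.886 g

Tris base 1.928 g; EDTA disodium dihydrate 19.305 mg; sucrose 8.614 g; gellan gum 0.886 g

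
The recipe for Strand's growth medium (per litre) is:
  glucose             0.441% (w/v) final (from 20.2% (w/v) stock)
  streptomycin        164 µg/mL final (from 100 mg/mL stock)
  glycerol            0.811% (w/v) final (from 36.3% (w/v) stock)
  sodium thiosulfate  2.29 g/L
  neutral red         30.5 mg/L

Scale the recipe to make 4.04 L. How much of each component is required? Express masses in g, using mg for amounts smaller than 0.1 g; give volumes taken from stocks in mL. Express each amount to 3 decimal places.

glucose 88.200 mL; streptomycin 6.626 mL; glycerol 90.260 mL; sodium thiosulfate 9.252 g; neutral red 0.123 g

Scale factor relative to 1 L: 4.04.
glucose: C1V1 = C2V2 → 0.441% ÷ 20.2% × 4040 mL = 88.200 mL
streptomycin: C1V1 = C2V2 → 164 µg/mL × 4040 mL ÷ 100000 µg/mL = 6.626 mL
glycerol: dilute stock: 0.811% ÷ 36.3% × 4040 mL = 90.260 mL
sodium thiosulfate: 2.29 g/L × 4.04 L = 9.252 g
neutral red: 30.5 mg/L × 4.04 L = 123.22 mg = 0.123 g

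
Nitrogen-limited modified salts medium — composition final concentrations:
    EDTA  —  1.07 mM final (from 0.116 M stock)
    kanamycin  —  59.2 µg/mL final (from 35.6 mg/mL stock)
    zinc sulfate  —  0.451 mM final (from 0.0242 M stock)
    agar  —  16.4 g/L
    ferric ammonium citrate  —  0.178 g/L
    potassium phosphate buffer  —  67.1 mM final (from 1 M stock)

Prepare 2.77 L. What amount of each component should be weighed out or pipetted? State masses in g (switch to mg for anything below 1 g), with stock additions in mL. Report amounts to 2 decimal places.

Working volume: 2.77 L.
EDTA: V = C2·V2/C1 = 1.07 mM × 2770 mL ÷ 116 mM = 25.55 mL
kanamycin: V = C2·V2/C1 = 59.2 µg/mL × 2770 mL ÷ 35600 µg/mL = 4.61 mL
zinc sulfate: C1V1 = C2V2 → 0.451 mM × 2770 mL ÷ 24.2 mM = 51.62 mL
agar: 16.4 g/L × 2.77 L = 45.43 g
ferric ammonium citrate: 0.178 g/L × 2.77 L = 0.49306 g = 493.06 mg
potassium phosphate buffer: V = C2·V2/C1 = 67.1 mM × 2770 mL ÷ 1000 mM = 185.87 mL

EDTA 25.55 mL; kanamycin 4.61 mL; zinc sulfate 51.62 mL; agar 45.43 g; ferric ammonium citrate 493.06 mg; potassium phosphate buffer 185.87 mL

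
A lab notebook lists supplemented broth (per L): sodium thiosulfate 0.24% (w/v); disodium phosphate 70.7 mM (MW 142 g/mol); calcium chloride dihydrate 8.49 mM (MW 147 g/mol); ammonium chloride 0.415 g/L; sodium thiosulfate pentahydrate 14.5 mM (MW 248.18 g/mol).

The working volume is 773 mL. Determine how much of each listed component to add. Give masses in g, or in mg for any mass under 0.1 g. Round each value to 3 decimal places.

sodium thiosulfate 1.855 g; disodium phosphate 7.760 g; calcium chloride dihydrate 0.965 g; ammonium chloride 0.321 g; sodium thiosulfate pentahydrate 2.782 g

Target volume = 773 mL = 0.773 L.
sodium thiosulfate: 0.24 g per 100 mL × 773 mL ÷ 100 = 1.855 g
disodium phosphate: 70.7 mmol/L × 142 g/mol × 0.773 L ÷ 1000 = 7.760 g
calcium chloride dihydrate: 8.49 mmol/L × 147 g/mol × 0.773 L ÷ 1000 = 0.965 g
ammonium chloride: 0.415 g/L × 0.773 L = 0.321 g
sodium thiosulfate pentahydrate: 14.5 mmol/L × 248.18 g/mol × 0.773 L ÷ 1000 = 2.782 g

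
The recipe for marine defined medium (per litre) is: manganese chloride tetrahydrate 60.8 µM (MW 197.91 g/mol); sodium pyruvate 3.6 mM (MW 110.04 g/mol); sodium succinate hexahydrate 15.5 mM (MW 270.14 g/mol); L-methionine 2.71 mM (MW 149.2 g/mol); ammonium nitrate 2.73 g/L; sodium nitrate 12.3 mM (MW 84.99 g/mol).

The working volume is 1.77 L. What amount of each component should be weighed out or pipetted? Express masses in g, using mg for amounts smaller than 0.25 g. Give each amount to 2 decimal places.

Working volume: 1.77 L.
manganese chloride tetrahydrate: 60.8 µmol/L × 197.91 g/mol × 1.77 L ÷ 1000 = 21.30 mg
sodium pyruvate: 3.6 mmol/L × 110.04 g/mol × 1.77 L ÷ 1000 = 0.70 g
sodium succinate hexahydrate: 15.5 mmol/L × 270.14 g/mol × 1.77 L ÷ 1000 = 7.41 g
L-methionine: 2.71 mmol/L × 149.2 g/mol × 1.77 L ÷ 1000 = 0.72 g
ammonium nitrate: 2.73 g/L × 1.77 L = 4.83 g
sodium nitrate: 12.3 mmol/L × 84.99 g/mol × 1.77 L ÷ 1000 = 1.85 g

manganese chloride tetrahydrate 21.30 mg; sodium pyruvate 0.70 g; sodium succinate hexahydrate 7.41 g; L-methionine 0.72 g; ammonium nitrate 4.83 g; sodium nitrate 1.85 g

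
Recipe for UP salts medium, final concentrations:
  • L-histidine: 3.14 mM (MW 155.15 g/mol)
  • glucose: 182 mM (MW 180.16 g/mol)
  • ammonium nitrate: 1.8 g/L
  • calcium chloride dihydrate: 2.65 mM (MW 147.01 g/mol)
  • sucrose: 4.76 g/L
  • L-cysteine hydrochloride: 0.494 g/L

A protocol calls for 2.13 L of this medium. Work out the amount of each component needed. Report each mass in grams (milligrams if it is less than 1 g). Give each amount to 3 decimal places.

L-histidine 1.038 g; glucose 69.841 g; ammonium nitrate 3.834 g; calcium chloride dihydrate 829.798 mg; sucrose 10.139 g; L-cysteine hydrochloride 1.052 g

Working volume: 2.13 L.
L-histidine: 3.14 mmol/L × 155.15 g/mol × 2.13 L ÷ 1000 = 1.038 g
glucose: 182 mmol/L × 180.16 g/mol × 2.13 L ÷ 1000 = 69.841 g
ammonium nitrate: 1.8 g/L × 2.13 L = 3.834 g
calcium chloride dihydrate: 2.65 mmol/L × 147.01 mg/mmol × 2.13 L = 829.798 mg
sucrose: 4.76 g/L × 2.13 L = 10.139 g
L-cysteine hydrochloride: 0.494 g/L × 2.13 L = 1.052 g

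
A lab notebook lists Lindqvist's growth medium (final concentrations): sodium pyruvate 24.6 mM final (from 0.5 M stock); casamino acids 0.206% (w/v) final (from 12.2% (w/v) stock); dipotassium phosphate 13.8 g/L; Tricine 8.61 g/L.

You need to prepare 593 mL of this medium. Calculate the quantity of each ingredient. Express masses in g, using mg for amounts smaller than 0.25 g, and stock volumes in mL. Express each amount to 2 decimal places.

Target volume = 593 mL = 0.593 L.
sodium pyruvate: dilute stock: 24.6 mM × 593 mL ÷ 500 mM = 29.18 mL
casamino acids: C1V1 = C2V2 → 0.206% ÷ 12.2% × 593 mL = 10.01 mL
dipotassium phosphate: 13.8 g/L × 0.593 L = 8.18 g
Tricine: 8.61 g/L × 0.593 L = 5.11 g

sodium pyruvate 29.18 mL; casamino acids 10.01 mL; dipotassium phosphate 8.18 g; Tricine 5.11 g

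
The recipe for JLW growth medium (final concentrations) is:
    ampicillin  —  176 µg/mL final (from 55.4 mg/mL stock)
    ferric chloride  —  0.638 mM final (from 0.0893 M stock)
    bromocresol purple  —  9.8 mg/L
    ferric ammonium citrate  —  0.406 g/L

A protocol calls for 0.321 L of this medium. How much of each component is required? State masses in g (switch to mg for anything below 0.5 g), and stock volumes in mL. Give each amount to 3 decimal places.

ampicillin 1.020 mL; ferric chloride 2.293 mL; bromocresol purple 3.146 mg; ferric ammonium citrate 130.326 mg

Working volume: 0.321 L.
ampicillin: C1V1 = C2V2 → 176 µg/mL × 321 mL ÷ 55400 µg/mL = 1.020 mL
ferric chloride: C1V1 = C2V2 → 0.638 mM × 321 mL ÷ 89.3 mM = 2.293 mL
bromocresol purple: 9.8 mg/L × 0.321 L = 3.146 mg
ferric ammonium citrate: 0.406 g/L × 0.321 L = 0.130326 g = 130.326 mg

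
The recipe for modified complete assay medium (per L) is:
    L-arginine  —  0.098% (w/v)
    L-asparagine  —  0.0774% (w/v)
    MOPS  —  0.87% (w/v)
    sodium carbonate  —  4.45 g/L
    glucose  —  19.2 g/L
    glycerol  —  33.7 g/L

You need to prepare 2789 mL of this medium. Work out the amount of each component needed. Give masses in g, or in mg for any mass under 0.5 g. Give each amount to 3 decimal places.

L-arginine 2.733 g; L-asparagine 2.159 g; MOPS 24.264 g; sodium carbonate 12.411 g; glucose 53.549 g; glycerol 93.989 g

Scale factor relative to 1 L: 2.789.
L-arginine: 0.098 g per 100 mL × 2789 mL ÷ 100 = 2.733 g
L-asparagine: 0.0774% w/v = 0.774 g/L → 0.774 × 2.789 L = 2.159 g
MOPS: 0.87 g per 100 mL × 2789 mL ÷ 100 = 24.264 g
sodium carbonate: 4.45 g/L × 2.789 L = 12.411 g
glucose: 19.2 g/L × 2.789 L = 53.549 g
glycerol: 33.7 g/L × 2.789 L = 93.989 g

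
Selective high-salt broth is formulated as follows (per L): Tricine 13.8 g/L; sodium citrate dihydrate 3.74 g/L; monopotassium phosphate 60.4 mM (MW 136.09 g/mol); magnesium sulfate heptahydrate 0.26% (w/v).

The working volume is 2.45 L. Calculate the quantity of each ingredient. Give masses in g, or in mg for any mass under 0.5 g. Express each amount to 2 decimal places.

Tricine 33.81 g; sodium citrate dihydrate 9.16 g; monopotassium phosphate 20.14 g; magnesium sulfate heptahydrate 6.37 g

Scale factor relative to 1 L: 2.45.
Tricine: 13.8 g/L × 2.45 L = 33.81 g
sodium citrate dihydrate: 3.74 g/L × 2.45 L = 9.16 g
monopotassium phosphate: 60.4 mmol/L × 136.09 g/mol × 2.45 L ÷ 1000 = 20.14 g
magnesium sulfate heptahydrate: 0.26 g per 100 mL × 2450 mL ÷ 100 = 6.37 g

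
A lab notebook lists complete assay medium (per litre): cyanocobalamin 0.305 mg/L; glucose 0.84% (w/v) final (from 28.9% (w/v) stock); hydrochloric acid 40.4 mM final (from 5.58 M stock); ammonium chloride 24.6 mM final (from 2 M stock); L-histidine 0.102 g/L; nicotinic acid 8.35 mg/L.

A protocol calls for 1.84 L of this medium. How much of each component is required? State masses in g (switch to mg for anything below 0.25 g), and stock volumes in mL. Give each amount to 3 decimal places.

cyanocobalamin 0.561 mg; glucose 53.481 mL; hydrochloric acid 13.322 mL; ammonium chloride 22.632 mL; L-histidine 187.680 mg; nicotinic acid 15.364 mg

Scale factor relative to 1 L: 1.84.
cyanocobalamin: 0.305 mg/L × 1.84 L = 0.561 mg
glucose: C1V1 = C2V2 → 0.84% ÷ 28.9% × 1840 mL = 53.481 mL
hydrochloric acid: V = C2·V2/C1 = 40.4 mM × 1840 mL ÷ 5580 mM = 13.322 mL
ammonium chloride: V = C2·V2/C1 = 24.6 mM × 1840 mL ÷ 2000 mM = 22.632 mL
L-histidine: 0.102 g/L × 1.84 L = 0.18768 g = 187.680 mg
nicotinic acid: 8.35 mg/L × 1.84 L = 15.364 mg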